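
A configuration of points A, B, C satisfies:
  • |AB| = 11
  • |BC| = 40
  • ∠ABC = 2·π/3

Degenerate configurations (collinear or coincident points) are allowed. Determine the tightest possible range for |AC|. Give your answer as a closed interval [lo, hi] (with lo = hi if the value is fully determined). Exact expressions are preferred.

|AB| ∈ {11}
|BC| ∈ {40}
|AC| ∈ {√(2161)}

|AC| = √(2161)  (≈ 46.4866)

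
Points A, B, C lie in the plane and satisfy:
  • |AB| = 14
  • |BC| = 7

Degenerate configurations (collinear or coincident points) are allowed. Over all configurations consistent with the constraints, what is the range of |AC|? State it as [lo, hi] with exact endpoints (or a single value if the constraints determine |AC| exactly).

|AC| ∈ [7, 21]  (≈ [7.0000, 21.0000])

|AB| ∈ {14}
|BC| ∈ {7}
|AC| ∈ [7, 21]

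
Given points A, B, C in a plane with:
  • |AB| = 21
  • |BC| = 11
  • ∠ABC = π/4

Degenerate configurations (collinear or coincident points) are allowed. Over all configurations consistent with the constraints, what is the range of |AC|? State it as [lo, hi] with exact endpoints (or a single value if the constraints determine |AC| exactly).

|AB| ∈ {21}
|BC| ∈ {11}
|AC| ∈ {√(562 - 231·√(2))}

|AC| = √(562 - 231·√(2))  (≈ 15.3400)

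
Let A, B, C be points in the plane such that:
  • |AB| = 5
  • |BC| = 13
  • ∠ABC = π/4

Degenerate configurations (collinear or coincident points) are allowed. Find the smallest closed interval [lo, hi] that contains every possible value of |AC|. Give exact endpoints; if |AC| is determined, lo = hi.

|AC| = √(194 - 65·√(2))  (≈ 10.1033)

|AB| ∈ {5}
|BC| ∈ {13}
|AC| ∈ {√(194 - 65·√(2))}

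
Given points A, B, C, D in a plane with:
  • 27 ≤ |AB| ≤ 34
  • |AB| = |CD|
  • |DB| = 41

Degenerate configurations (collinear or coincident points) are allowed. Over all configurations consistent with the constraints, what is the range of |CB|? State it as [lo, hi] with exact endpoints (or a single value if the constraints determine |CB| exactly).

|CB| ∈ [7, 75]  (≈ [7.0000, 75.0000])

|AB| ∈ [27, 34]
|BD| ∈ {41}
|CD| ∈ [27, 34]
|AD| ∈ [7, 75]
|BC| ∈ [7, 75]
|AC| ∈ [0, 109]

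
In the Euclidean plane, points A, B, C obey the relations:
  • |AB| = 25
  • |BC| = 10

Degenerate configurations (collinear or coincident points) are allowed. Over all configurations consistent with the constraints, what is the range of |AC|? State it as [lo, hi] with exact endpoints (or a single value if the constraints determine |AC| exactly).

|AB| ∈ {25}
|BC| ∈ {10}
|AC| ∈ [15, 35]

|AC| ∈ [15, 35]  (≈ [15.0000, 35.0000])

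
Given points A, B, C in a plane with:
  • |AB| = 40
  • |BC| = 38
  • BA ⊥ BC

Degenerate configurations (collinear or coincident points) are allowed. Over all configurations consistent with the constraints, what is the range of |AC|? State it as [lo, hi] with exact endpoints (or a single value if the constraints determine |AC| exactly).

|AC| = 2·√(761)  (≈ 55.1725)

|AB| ∈ {40}
|BC| ∈ {38}
|AC| ∈ {2·√(761)}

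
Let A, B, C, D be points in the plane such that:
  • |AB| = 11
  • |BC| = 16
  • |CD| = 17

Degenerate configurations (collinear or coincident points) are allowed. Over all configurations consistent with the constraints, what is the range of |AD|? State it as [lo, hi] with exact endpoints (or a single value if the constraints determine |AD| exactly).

|AB| ∈ {11}
|BC| ∈ {16}
|CD| ∈ {17}
|AC| ∈ [5, 27]
|BD| ∈ [1, 33]
|AD| ∈ [0, 44]

|AD| ∈ [0, 44]  (≈ [0.0000, 44.0000])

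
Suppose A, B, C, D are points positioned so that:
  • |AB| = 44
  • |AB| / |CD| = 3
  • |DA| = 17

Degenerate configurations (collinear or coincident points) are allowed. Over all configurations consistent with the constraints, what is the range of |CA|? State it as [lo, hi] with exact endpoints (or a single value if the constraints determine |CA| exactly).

|AB| ∈ {44}
|AD| ∈ {17}
|CD| ∈ {44/3}
|BD| ∈ [27, 61]
|AC| ∈ [7/3, 95/3]
|BC| ∈ [37/3, 227/3]

|CA| ∈ [7/3, 95/3]  (≈ [2.3333, 31.6667])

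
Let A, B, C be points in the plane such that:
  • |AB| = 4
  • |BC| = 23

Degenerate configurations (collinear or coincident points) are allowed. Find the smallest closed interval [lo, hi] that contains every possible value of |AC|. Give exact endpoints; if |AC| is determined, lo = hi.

|AC| ∈ [19, 27]  (≈ [19.0000, 27.0000])

|AB| ∈ {4}
|BC| ∈ {23}
|AC| ∈ [19, 27]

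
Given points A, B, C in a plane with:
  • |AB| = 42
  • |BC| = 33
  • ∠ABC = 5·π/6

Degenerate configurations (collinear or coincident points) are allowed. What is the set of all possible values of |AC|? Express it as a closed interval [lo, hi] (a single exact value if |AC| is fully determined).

|AB| ∈ {42}
|BC| ∈ {33}
|AC| ∈ {3·√(154·√(3) + 317)}

|AC| = 3·√(154·√(3) + 317)  (≈ 72.4819)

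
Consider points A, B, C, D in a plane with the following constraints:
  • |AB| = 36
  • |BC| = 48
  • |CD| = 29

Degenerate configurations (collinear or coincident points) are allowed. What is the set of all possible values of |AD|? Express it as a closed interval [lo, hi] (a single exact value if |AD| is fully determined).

|AB| ∈ {36}
|BC| ∈ {48}
|CD| ∈ {29}
|AC| ∈ [12, 84]
|BD| ∈ [19, 77]
|AD| ∈ [0, 113]

|AD| ∈ [0, 113]  (≈ [0.0000, 113.0000])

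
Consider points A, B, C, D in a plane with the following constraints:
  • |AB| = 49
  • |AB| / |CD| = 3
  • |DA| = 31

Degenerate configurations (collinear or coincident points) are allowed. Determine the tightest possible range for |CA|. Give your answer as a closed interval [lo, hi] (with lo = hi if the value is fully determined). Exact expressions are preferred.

|AB| ∈ {49}
|AD| ∈ {31}
|CD| ∈ {49/3}
|BD| ∈ [18, 80]
|AC| ∈ [44/3, 142/3]
|BC| ∈ [5/3, 289/3]

|CA| ∈ [44/3, 142/3]  (≈ [14.6667, 47.3333])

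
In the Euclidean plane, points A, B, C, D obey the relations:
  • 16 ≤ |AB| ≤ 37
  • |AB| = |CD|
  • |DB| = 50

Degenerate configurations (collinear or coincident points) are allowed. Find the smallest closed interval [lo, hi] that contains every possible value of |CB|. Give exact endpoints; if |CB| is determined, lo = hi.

|AB| ∈ [16, 37]
|BD| ∈ {50}
|CD| ∈ [16, 37]
|AD| ∈ [13, 87]
|BC| ∈ [13, 87]
|AC| ∈ [0, 124]

|CB| ∈ [13, 87]  (≈ [13.0000, 87.0000])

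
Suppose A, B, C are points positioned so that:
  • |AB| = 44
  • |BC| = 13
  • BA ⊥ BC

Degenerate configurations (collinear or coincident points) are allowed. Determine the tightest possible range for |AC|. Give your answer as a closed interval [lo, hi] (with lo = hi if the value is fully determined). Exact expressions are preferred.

|AC| = √(2105)  (≈ 45.8803)

|AB| ∈ {44}
|BC| ∈ {13}
|AC| ∈ {√(2105)}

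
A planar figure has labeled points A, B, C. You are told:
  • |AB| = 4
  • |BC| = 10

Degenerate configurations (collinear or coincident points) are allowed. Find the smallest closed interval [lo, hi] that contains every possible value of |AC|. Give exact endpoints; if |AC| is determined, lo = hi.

|AB| ∈ {4}
|BC| ∈ {10}
|AC| ∈ [6, 14]

|AC| ∈ [6, 14]  (≈ [6.0000, 14.0000])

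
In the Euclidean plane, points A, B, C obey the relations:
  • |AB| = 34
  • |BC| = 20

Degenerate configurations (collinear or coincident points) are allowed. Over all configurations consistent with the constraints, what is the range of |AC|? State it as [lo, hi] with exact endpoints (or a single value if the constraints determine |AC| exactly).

|AB| ∈ {34}
|BC| ∈ {20}
|AC| ∈ [14, 54]

|AC| ∈ [14, 54]  (≈ [14.0000, 54.0000])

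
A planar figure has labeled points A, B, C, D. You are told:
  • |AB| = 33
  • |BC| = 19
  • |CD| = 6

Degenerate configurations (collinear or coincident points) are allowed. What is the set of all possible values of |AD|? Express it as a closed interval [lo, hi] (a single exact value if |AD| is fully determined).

|AB| ∈ {33}
|BC| ∈ {19}
|CD| ∈ {6}
|AC| ∈ [14, 52]
|BD| ∈ [13, 25]
|AD| ∈ [8, 58]

|AD| ∈ [8, 58]  (≈ [8.0000, 58.0000])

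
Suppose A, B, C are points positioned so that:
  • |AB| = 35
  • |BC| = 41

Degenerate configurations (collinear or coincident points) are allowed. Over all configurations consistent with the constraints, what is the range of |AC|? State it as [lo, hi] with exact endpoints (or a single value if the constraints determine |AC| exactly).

|AB| ∈ {35}
|BC| ∈ {41}
|AC| ∈ [6, 76]

|AC| ∈ [6, 76]  (≈ [6.0000, 76.0000])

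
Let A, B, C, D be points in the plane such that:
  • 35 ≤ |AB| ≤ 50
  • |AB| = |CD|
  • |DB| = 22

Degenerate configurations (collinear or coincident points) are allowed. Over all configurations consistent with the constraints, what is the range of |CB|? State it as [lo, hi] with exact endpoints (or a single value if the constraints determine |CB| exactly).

|AB| ∈ [35, 50]
|BD| ∈ {22}
|CD| ∈ [35, 50]
|AD| ∈ [13, 72]
|BC| ∈ [13, 72]
|AC| ∈ [0, 122]

|CB| ∈ [13, 72]  (≈ [13.0000, 72.0000])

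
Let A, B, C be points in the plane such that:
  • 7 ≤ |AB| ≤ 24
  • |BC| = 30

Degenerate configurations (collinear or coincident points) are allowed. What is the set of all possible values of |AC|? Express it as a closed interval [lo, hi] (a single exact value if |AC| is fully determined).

|AB| ∈ [7, 24]
|BC| ∈ {30}
|AC| ∈ [6, 54]

|AC| ∈ [6, 54]  (≈ [6.0000, 54.0000])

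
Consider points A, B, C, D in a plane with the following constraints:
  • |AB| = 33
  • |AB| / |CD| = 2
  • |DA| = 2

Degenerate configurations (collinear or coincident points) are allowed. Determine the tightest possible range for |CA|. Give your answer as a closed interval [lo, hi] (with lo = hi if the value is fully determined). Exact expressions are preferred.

|CA| ∈ [29/2, 37/2]  (≈ [14.5000, 18.5000])

|AB| ∈ {33}
|AD| ∈ {2}
|CD| ∈ {33/2}
|BD| ∈ [31, 35]
|AC| ∈ [29/2, 37/2]
|BC| ∈ [29/2, 103/2]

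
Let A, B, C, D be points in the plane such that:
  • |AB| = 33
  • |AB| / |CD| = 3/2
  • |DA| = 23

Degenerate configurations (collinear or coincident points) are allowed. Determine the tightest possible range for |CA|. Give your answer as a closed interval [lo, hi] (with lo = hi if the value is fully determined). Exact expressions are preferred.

|AB| ∈ {33}
|AD| ∈ {23}
|CD| ∈ {22}
|BD| ∈ [10, 56]
|AC| ∈ [1, 45]
|BC| ∈ [0, 78]

|CA| ∈ [1, 45]  (≈ [1.0000, 45.0000])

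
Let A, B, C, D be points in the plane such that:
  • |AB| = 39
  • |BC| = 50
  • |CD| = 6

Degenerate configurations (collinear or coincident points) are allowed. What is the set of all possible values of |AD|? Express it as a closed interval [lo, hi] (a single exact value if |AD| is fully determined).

|AD| ∈ [5, 95]  (≈ [5.0000, 95.0000])

|AB| ∈ {39}
|BC| ∈ {50}
|CD| ∈ {6}
|AC| ∈ [11, 89]
|BD| ∈ [44, 56]
|AD| ∈ [5, 95]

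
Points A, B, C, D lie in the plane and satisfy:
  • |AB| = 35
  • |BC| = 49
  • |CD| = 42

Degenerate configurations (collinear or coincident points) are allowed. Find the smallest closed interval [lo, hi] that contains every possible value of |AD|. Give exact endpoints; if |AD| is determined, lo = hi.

|AB| ∈ {35}
|BC| ∈ {49}
|CD| ∈ {42}
|AC| ∈ [14, 84]
|BD| ∈ [7, 91]
|AD| ∈ [0, 126]

|AD| ∈ [0, 126]  (≈ [0.0000, 126.0000])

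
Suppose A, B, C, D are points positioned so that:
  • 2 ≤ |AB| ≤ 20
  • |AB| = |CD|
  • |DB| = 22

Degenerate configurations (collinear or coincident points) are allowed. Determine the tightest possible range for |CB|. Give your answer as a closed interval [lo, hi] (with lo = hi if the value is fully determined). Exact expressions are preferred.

|AB| ∈ [2, 20]
|BD| ∈ {22}
|CD| ∈ [2, 20]
|AD| ∈ [2, 42]
|BC| ∈ [2, 42]
|AC| ∈ [0, 62]

|CB| ∈ [2, 42]  (≈ [2.0000, 42.0000])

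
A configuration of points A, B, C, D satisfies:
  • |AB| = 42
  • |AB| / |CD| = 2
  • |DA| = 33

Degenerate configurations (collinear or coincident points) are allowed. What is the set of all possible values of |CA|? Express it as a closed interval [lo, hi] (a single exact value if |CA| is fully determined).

|CA| ∈ [12, 54]  (≈ [12.0000, 54.0000])

|AB| ∈ {42}
|AD| ∈ {33}
|CD| ∈ {21}
|BD| ∈ [9, 75]
|AC| ∈ [12, 54]
|BC| ∈ [0, 96]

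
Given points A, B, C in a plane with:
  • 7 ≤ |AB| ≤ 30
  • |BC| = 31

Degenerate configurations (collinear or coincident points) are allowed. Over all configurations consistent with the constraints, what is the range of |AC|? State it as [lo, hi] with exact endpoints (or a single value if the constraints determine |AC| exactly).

|AC| ∈ [1, 61]  (≈ [1.0000, 61.0000])

|AB| ∈ [7, 30]
|BC| ∈ {31}
|AC| ∈ [1, 61]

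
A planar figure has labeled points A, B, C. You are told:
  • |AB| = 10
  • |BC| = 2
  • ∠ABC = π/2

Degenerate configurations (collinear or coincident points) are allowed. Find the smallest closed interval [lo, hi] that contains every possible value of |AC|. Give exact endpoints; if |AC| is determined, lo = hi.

|AC| = 2·√(26)  (≈ 10.1980)

|AB| ∈ {10}
|BC| ∈ {2}
|AC| ∈ {2·√(26)}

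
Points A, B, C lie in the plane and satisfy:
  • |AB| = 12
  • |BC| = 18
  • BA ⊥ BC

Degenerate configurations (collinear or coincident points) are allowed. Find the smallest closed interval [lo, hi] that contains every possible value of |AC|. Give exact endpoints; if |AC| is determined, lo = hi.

|AC| = 6·√(13)  (≈ 21.6333)

|AB| ∈ {12}
|BC| ∈ {18}
|AC| ∈ {6·√(13)}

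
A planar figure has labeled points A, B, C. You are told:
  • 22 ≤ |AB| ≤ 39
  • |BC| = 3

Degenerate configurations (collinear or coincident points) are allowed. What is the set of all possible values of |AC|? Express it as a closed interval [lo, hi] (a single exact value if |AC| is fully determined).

|AB| ∈ [22, 39]
|BC| ∈ {3}
|AC| ∈ [19, 42]

|AC| ∈ [19, 42]  (≈ [19.0000, 42.0000])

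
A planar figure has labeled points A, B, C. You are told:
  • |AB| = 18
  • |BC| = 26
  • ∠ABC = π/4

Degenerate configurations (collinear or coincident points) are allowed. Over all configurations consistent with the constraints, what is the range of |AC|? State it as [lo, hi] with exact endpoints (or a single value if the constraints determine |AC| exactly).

|AB| ∈ {18}
|BC| ∈ {26}
|AC| ∈ {2·√(250 - 117·√(2))}

|AC| = 2·√(250 - 117·√(2))  (≈ 18.3888)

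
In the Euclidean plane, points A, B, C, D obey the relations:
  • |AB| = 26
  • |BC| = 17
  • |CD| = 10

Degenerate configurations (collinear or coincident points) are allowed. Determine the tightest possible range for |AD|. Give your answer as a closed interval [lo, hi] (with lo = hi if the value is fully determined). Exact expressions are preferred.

|AD| ∈ [0, 53]  (≈ [0.0000, 53.0000])

|AB| ∈ {26}
|BC| ∈ {17}
|CD| ∈ {10}
|AC| ∈ [9, 43]
|BD| ∈ [7, 27]
|AD| ∈ [0, 53]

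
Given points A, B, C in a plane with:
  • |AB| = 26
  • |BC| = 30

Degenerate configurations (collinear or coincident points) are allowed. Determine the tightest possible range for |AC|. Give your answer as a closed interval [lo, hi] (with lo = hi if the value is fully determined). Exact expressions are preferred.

|AC| ∈ [4, 56]  (≈ [4.0000, 56.0000])

|AB| ∈ {26}
|BC| ∈ {30}
|AC| ∈ [4, 56]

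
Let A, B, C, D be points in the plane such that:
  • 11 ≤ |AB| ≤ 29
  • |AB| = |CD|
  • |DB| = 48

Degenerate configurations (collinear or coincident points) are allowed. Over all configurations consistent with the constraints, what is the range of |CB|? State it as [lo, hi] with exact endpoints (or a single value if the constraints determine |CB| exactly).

|CB| ∈ [19, 77]  (≈ [19.0000, 77.0000])

|AB| ∈ [11, 29]
|BD| ∈ {48}
|CD| ∈ [11, 29]
|AD| ∈ [19, 77]
|BC| ∈ [19, 77]
|AC| ∈ [0, 106]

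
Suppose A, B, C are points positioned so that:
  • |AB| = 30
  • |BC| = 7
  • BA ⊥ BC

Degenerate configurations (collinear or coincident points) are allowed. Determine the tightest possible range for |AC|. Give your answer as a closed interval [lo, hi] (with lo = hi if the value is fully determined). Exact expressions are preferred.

|AC| = √(949)  (≈ 30.8058)

|AB| ∈ {30}
|BC| ∈ {7}
|AC| ∈ {√(949)}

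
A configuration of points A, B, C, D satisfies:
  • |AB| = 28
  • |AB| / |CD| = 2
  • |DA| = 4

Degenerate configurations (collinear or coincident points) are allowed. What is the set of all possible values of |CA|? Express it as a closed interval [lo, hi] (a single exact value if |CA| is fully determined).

|AB| ∈ {28}
|AD| ∈ {4}
|CD| ∈ {14}
|BD| ∈ [24, 32]
|AC| ∈ [10, 18]
|BC| ∈ [10, 46]

|CA| ∈ [10, 18]  (≈ [10.0000, 18.0000])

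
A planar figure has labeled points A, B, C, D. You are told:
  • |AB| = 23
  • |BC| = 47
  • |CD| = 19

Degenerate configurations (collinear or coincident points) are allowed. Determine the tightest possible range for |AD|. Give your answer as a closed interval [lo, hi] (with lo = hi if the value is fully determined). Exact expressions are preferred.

|AB| ∈ {23}
|BC| ∈ {47}
|CD| ∈ {19}
|AC| ∈ [24, 70]
|BD| ∈ [28, 66]
|AD| ∈ [5, 89]

|AD| ∈ [5, 89]  (≈ [5.0000, 89.0000])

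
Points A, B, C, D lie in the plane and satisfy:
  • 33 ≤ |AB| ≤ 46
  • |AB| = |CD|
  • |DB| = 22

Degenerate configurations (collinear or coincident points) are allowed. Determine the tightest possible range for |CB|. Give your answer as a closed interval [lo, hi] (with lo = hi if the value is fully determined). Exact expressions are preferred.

|AB| ∈ [33, 46]
|BD| ∈ {22}
|CD| ∈ [33, 46]
|AD| ∈ [11, 68]
|BC| ∈ [11, 68]
|AC| ∈ [0, 114]

|CB| ∈ [11, 68]  (≈ [11.0000, 68.0000])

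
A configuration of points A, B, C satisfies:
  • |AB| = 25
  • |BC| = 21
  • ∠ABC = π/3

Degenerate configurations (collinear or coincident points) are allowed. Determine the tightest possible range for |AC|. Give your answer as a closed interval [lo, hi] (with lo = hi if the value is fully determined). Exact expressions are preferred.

|AC| = √(541)  (≈ 23.2594)

|AB| ∈ {25}
|BC| ∈ {21}
|AC| ∈ {√(541)}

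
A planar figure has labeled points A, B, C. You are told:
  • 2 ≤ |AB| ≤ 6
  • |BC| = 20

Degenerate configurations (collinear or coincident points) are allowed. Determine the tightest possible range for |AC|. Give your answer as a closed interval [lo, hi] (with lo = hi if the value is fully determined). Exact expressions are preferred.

|AC| ∈ [14, 26]  (≈ [14.0000, 26.0000])

|AB| ∈ [2, 6]
|BC| ∈ {20}
|AC| ∈ [14, 26]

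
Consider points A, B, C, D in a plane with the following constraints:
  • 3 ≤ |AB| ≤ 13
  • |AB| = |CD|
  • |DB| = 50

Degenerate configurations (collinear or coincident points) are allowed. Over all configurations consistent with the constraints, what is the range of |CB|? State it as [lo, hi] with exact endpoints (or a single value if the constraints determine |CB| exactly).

|CB| ∈ [37, 63]  (≈ [37.0000, 63.0000])

|AB| ∈ [3, 13]
|BD| ∈ {50}
|CD| ∈ [3, 13]
|AD| ∈ [37, 63]
|BC| ∈ [37, 63]
|AC| ∈ [24, 76]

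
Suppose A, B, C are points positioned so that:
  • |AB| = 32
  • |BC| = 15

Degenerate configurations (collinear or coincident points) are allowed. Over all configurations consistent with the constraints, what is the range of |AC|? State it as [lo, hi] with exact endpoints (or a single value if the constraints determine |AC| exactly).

|AB| ∈ {32}
|BC| ∈ {15}
|AC| ∈ [17, 47]

|AC| ∈ [17, 47]  (≈ [17.0000, 47.0000])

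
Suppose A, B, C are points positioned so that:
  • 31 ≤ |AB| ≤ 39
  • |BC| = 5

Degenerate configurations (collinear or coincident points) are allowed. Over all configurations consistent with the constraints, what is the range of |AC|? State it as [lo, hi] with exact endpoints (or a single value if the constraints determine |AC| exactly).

|AC| ∈ [26, 44]  (≈ [26.0000, 44.0000])

|AB| ∈ [31, 39]
|BC| ∈ {5}
|AC| ∈ [26, 44]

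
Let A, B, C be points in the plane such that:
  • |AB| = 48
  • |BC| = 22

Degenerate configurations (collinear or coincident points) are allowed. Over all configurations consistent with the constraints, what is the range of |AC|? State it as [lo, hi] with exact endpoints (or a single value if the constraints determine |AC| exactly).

|AC| ∈ [26, 70]  (≈ [26.0000, 70.0000])

|AB| ∈ {48}
|BC| ∈ {22}
|AC| ∈ [26, 70]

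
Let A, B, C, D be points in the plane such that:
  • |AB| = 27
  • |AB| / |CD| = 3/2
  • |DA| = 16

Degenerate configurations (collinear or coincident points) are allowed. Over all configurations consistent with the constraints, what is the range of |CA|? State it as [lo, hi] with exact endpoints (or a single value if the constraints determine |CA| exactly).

|AB| ∈ {27}
|AD| ∈ {16}
|CD| ∈ {18}
|BD| ∈ [11, 43]
|AC| ∈ [2, 34]
|BC| ∈ [0, 61]

|CA| ∈ [2, 34]  (≈ [2.0000, 34.0000])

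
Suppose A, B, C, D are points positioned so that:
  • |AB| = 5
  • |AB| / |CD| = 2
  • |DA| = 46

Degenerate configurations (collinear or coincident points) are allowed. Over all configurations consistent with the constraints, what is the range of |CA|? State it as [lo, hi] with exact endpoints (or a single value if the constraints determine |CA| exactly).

|CA| ∈ [87/2, 97/2]  (≈ [43.5000, 48.5000])

|AB| ∈ {5}
|AD| ∈ {46}
|CD| ∈ {5/2}
|BD| ∈ [41, 51]
|AC| ∈ [87/2, 97/2]
|BC| ∈ [77/2, 107/2]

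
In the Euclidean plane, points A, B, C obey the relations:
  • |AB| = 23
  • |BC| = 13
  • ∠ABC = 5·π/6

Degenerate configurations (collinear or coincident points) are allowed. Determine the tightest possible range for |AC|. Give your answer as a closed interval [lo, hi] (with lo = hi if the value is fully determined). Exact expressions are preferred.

|AC| = √(299·√(3) + 698)  (≈ 34.8695)

|AB| ∈ {23}
|BC| ∈ {13}
|AC| ∈ {√(299·√(3) + 698)}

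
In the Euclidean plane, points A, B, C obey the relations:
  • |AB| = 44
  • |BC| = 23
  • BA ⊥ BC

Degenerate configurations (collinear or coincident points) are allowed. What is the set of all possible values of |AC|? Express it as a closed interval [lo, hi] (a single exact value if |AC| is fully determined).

|AB| ∈ {44}
|BC| ∈ {23}
|AC| ∈ {√(2465)}

|AC| = √(2465)  (≈ 49.6488)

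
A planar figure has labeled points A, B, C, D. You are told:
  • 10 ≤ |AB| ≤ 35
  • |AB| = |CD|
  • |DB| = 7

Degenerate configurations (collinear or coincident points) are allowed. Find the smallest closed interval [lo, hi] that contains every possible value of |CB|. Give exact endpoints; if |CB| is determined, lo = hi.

|AB| ∈ [10, 35]
|BD| ∈ {7}
|CD| ∈ [10, 35]
|AD| ∈ [3, 42]
|BC| ∈ [3, 42]
|AC| ∈ [0, 77]

|CB| ∈ [3, 42]  (≈ [3.0000, 42.0000])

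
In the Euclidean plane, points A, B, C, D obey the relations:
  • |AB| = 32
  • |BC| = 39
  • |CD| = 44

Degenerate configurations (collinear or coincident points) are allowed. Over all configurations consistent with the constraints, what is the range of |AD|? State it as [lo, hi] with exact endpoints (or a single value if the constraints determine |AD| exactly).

|AB| ∈ {32}
|BC| ∈ {39}
|CD| ∈ {44}
|AC| ∈ [7, 71]
|BD| ∈ [5, 83]
|AD| ∈ [0, 115]

|AD| ∈ [0, 115]  (≈ [0.0000, 115.0000])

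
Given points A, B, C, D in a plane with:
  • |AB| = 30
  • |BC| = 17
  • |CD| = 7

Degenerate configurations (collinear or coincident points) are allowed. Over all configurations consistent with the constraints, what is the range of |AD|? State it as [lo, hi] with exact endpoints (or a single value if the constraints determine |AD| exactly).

|AD| ∈ [6, 54]  (≈ [6.0000, 54.0000])

|AB| ∈ {30}
|BC| ∈ {17}
|CD| ∈ {7}
|AC| ∈ [13, 47]
|BD| ∈ [10, 24]
|AD| ∈ [6, 54]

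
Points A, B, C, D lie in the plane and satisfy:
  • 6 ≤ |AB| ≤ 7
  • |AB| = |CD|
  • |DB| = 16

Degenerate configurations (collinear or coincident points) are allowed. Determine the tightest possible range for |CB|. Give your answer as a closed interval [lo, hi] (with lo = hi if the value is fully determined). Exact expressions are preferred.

|AB| ∈ [6, 7]
|BD| ∈ {16}
|CD| ∈ [6, 7]
|AD| ∈ [9, 23]
|BC| ∈ [9, 23]
|AC| ∈ [2, 30]

|CB| ∈ [9, 23]  (≈ [9.0000, 23.0000])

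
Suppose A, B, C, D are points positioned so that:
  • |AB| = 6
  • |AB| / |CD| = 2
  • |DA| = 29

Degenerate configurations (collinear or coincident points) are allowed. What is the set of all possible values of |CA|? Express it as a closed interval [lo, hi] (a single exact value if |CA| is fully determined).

|AB| ∈ {6}
|AD| ∈ {29}
|CD| ∈ {3}
|BD| ∈ [23, 35]
|AC| ∈ [26, 32]
|BC| ∈ [20, 38]

|CA| ∈ [26, 32]  (≈ [26.0000, 32.0000])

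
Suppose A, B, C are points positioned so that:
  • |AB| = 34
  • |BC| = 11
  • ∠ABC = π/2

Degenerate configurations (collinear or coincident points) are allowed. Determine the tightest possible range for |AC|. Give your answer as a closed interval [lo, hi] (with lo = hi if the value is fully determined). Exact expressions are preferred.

|AB| ∈ {34}
|BC| ∈ {11}
|AC| ∈ {√(1277)}

|AC| = √(1277)  (≈ 35.7351)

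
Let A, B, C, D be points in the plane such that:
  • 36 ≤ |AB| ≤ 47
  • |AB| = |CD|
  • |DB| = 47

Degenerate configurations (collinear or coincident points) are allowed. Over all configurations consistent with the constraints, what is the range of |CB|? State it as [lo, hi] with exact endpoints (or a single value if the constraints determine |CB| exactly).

|CB| ∈ [0, 94]  (≈ [0.0000, 94.0000])

|AB| ∈ [36, 47]
|BD| ∈ {47}
|CD| ∈ [36, 47]
|AD| ∈ [0, 94]
|BC| ∈ [0, 94]
|AC| ∈ [0, 141]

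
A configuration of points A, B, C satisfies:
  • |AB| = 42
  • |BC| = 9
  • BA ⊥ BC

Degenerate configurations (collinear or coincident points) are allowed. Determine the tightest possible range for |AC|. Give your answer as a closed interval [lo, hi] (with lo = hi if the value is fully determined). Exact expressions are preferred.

|AC| = 3·√(205)  (≈ 42.9535)

|AB| ∈ {42}
|BC| ∈ {9}
|AC| ∈ {3·√(205)}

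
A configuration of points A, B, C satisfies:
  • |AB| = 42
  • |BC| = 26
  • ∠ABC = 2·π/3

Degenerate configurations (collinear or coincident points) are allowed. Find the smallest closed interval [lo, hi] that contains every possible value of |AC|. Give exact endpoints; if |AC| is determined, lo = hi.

|AB| ∈ {42}
|BC| ∈ {26}
|AC| ∈ {2·√(883)}

|AC| = 2·√(883)  (≈ 59.4306)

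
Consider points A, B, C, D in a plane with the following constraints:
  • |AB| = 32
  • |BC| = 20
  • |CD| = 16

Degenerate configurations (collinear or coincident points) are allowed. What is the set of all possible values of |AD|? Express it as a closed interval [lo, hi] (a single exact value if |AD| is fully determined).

|AD| ∈ [0, 68]  (≈ [0.0000, 68.0000])

|AB| ∈ {32}
|BC| ∈ {20}
|CD| ∈ {16}
|AC| ∈ [12, 52]
|BD| ∈ [4, 36]
|AD| ∈ [0, 68]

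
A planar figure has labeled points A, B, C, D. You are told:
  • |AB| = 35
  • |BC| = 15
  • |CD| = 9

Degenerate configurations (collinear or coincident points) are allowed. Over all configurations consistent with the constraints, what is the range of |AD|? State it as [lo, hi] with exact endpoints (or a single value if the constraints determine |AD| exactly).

|AD| ∈ [11, 59]  (≈ [11.0000, 59.0000])

|AB| ∈ {35}
|BC| ∈ {15}
|CD| ∈ {9}
|AC| ∈ [20, 50]
|BD| ∈ [6, 24]
|AD| ∈ [11, 59]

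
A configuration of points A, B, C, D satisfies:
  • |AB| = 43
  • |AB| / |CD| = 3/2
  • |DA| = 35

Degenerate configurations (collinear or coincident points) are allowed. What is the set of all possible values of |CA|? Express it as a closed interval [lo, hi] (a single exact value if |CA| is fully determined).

|CA| ∈ [19/3, 191/3]  (≈ [6.3333, 63.6667])

|AB| ∈ {43}
|AD| ∈ {35}
|CD| ∈ {86/3}
|BD| ∈ [8, 78]
|AC| ∈ [19/3, 191/3]
|BC| ∈ [0, 320/3]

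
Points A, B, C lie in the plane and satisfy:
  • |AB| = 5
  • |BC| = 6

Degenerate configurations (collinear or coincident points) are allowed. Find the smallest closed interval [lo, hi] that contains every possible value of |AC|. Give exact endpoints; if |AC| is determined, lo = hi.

|AC| ∈ [1, 11]  (≈ [1.0000, 11.0000])

|AB| ∈ {5}
|BC| ∈ {6}
|AC| ∈ [1, 11]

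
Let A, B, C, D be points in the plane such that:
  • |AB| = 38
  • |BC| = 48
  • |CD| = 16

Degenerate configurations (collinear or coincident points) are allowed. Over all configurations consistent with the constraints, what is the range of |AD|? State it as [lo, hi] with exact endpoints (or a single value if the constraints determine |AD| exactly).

|AD| ∈ [0, 102]  (≈ [0.0000, 102.0000])

|AB| ∈ {38}
|BC| ∈ {48}
|CD| ∈ {16}
|AC| ∈ [10, 86]
|BD| ∈ [32, 64]
|AD| ∈ [0, 102]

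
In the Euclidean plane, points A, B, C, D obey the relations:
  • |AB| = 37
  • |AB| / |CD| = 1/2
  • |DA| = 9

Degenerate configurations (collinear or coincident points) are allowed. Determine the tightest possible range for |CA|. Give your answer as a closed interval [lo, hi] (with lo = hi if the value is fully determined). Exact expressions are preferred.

|CA| ∈ [65, 83]  (≈ [65.0000, 83.0000])

|AB| ∈ {37}
|AD| ∈ {9}
|CD| ∈ {74}
|BD| ∈ [28, 46]
|AC| ∈ [65, 83]
|BC| ∈ [28, 120]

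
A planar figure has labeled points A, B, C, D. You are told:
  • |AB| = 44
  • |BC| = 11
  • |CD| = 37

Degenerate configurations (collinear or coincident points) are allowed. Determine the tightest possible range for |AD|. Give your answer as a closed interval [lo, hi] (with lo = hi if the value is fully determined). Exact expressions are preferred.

|AD| ∈ [0, 92]  (≈ [0.0000, 92.0000])

|AB| ∈ {44}
|BC| ∈ {11}
|CD| ∈ {37}
|AC| ∈ [33, 55]
|BD| ∈ [26, 48]
|AD| ∈ [0, 92]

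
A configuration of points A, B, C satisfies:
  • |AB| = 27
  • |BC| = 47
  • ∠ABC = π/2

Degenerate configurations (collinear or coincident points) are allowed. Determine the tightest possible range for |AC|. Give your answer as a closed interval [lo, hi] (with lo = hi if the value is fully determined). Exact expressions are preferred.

|AB| ∈ {27}
|BC| ∈ {47}
|AC| ∈ {√(2938)}

|AC| = √(2938)  (≈ 54.2033)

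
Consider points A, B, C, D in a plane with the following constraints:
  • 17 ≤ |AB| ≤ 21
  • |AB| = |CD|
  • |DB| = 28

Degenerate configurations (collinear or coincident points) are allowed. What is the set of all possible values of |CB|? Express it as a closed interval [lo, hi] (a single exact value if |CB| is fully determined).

|CB| ∈ [7, 49]  (≈ [7.0000, 49.0000])

|AB| ∈ [17, 21]
|BD| ∈ {28}
|CD| ∈ [17, 21]
|AD| ∈ [7, 49]
|BC| ∈ [7, 49]
|AC| ∈ [0, 70]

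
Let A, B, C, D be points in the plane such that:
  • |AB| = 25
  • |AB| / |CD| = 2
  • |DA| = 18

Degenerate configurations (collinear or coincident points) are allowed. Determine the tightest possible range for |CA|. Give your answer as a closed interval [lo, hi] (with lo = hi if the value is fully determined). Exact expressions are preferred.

|AB| ∈ {25}
|AD| ∈ {18}
|CD| ∈ {25/2}
|BD| ∈ [7, 43]
|AC| ∈ [11/2, 61/2]
|BC| ∈ [0, 111/2]

|CA| ∈ [11/2, 61/2]  (≈ [5.5000, 30.5000])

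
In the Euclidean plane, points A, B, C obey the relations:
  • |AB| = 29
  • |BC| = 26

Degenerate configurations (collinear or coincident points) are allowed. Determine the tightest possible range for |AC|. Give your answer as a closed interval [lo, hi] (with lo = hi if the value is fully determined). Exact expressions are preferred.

|AC| ∈ [3, 55]  (≈ [3.0000, 55.0000])

|AB| ∈ {29}
|BC| ∈ {26}
|AC| ∈ [3, 55]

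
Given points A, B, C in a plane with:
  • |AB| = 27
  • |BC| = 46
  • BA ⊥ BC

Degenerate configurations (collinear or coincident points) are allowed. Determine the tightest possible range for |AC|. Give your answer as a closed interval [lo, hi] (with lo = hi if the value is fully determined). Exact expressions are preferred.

|AB| ∈ {27}
|BC| ∈ {46}
|AC| ∈ {√(2845)}

|AC| = √(2845)  (≈ 53.3385)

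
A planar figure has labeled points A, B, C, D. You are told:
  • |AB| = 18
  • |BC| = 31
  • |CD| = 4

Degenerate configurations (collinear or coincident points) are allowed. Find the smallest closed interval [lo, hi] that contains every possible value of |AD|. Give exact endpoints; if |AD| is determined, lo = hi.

|AB| ∈ {18}
|BC| ∈ {31}
|CD| ∈ {4}
|AC| ∈ [13, 49]
|BD| ∈ [27, 35]
|AD| ∈ [9, 53]

|AD| ∈ [9, 53]  (≈ [9.0000, 53.0000])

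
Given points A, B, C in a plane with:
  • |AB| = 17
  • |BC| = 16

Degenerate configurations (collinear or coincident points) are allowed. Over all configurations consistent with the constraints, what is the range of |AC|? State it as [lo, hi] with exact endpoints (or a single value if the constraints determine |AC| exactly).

|AC| ∈ [1, 33]  (≈ [1.0000, 33.0000])

|AB| ∈ {17}
|BC| ∈ {16}
|AC| ∈ [1, 33]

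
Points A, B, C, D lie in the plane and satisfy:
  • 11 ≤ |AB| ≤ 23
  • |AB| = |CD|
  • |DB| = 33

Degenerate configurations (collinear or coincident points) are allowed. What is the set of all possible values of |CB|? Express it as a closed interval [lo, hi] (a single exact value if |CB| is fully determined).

|CB| ∈ [10, 56]  (≈ [10.0000, 56.0000])

|AB| ∈ [11, 23]
|BD| ∈ {33}
|CD| ∈ [11, 23]
|AD| ∈ [10, 56]
|BC| ∈ [10, 56]
|AC| ∈ [0, 79]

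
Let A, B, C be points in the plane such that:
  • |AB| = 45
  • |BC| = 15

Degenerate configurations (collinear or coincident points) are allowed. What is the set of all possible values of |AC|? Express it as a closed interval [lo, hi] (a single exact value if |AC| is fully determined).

|AB| ∈ {45}
|BC| ∈ {15}
|AC| ∈ [30, 60]

|AC| ∈ [30, 60]  (≈ [30.0000, 60.0000])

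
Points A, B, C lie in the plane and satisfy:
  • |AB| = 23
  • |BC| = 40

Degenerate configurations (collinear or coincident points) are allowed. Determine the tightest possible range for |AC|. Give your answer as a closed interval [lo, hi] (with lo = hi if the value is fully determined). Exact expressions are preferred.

|AC| ∈ [17, 63]  (≈ [17.0000, 63.0000])

|AB| ∈ {23}
|BC| ∈ {40}
|AC| ∈ [17, 63]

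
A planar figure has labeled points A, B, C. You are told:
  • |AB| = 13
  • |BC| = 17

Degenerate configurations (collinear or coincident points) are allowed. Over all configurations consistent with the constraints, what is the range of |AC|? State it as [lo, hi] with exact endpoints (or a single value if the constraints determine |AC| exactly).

|AC| ∈ [4, 30]  (≈ [4.0000, 30.0000])

|AB| ∈ {13}
|BC| ∈ {17}
|AC| ∈ [4, 30]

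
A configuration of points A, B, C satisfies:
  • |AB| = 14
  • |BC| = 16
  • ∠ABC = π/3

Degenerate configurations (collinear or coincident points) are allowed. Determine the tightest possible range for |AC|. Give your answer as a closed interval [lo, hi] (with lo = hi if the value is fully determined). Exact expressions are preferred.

|AC| = 2·√(57)  (≈ 15.0997)

|AB| ∈ {14}
|BC| ∈ {16}
|AC| ∈ {2·√(57)}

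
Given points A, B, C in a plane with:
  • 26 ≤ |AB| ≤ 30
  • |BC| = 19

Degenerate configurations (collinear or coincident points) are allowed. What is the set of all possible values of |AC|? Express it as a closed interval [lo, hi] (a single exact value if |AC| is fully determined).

|AC| ∈ [7, 49]  (≈ [7.0000, 49.0000])

|AB| ∈ [26, 30]
|BC| ∈ {19}
|AC| ∈ [7, 49]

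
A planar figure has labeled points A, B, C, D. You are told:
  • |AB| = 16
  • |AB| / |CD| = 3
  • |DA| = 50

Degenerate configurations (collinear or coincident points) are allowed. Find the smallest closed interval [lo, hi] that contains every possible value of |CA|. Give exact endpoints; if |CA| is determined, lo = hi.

|AB| ∈ {16}
|AD| ∈ {50}
|CD| ∈ {16/3}
|BD| ∈ [34, 66]
|AC| ∈ [134/3, 166/3]
|BC| ∈ [86/3, 214/3]

|CA| ∈ [134/3, 166/3]  (≈ [44.6667, 55.3333])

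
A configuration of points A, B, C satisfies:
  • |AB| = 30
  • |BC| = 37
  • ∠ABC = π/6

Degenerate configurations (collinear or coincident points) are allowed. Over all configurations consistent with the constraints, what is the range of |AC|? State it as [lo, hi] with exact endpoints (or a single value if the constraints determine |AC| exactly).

|AB| ∈ {30}
|BC| ∈ {37}
|AC| ∈ {√(2269 - 1110·√(3))}

|AC| = √(2269 - 1110·√(3))  (≈ 18.6125)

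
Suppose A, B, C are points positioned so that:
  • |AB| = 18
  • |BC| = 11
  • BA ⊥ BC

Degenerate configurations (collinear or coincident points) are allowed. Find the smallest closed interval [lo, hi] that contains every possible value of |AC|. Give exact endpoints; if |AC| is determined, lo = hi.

|AC| = √(445)  (≈ 21.0950)

|AB| ∈ {18}
|BC| ∈ {11}
|AC| ∈ {√(445)}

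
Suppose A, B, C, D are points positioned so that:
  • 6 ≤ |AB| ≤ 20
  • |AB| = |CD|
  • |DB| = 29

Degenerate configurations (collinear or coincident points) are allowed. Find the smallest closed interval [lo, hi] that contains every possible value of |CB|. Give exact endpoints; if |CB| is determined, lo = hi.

|AB| ∈ [6, 20]
|BD| ∈ {29}
|CD| ∈ [6, 20]
|AD| ∈ [9, 49]
|BC| ∈ [9, 49]
|AC| ∈ [0, 69]

|CB| ∈ [9, 49]  (≈ [9.0000, 49.0000])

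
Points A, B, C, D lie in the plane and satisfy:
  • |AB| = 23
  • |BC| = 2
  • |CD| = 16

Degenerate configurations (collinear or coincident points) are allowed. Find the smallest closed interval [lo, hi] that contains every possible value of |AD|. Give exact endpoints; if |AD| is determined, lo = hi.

|AB| ∈ {23}
|BC| ∈ {2}
|CD| ∈ {16}
|AC| ∈ [21, 25]
|BD| ∈ [14, 18]
|AD| ∈ [5, 41]

|AD| ∈ [5, 41]  (≈ [5.0000, 41.0000])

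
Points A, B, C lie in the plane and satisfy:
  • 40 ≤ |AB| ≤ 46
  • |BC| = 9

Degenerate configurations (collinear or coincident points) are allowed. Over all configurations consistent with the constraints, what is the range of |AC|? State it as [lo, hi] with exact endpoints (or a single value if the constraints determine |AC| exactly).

|AC| ∈ [31, 55]  (≈ [31.0000, 55.0000])

|AB| ∈ [40, 46]
|BC| ∈ {9}
|AC| ∈ [31, 55]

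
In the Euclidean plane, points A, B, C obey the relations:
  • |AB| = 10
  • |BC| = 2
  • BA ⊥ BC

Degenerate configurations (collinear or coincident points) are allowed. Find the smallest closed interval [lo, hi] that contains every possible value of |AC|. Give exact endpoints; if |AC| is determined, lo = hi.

|AB| ∈ {10}
|BC| ∈ {2}
|AC| ∈ {2·√(26)}

|AC| = 2·√(26)  (≈ 10.1980)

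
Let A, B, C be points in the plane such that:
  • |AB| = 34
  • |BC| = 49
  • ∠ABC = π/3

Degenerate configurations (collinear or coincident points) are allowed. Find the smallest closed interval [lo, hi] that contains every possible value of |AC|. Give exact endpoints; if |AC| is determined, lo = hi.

|AC| = √(1891)  (≈ 43.4856)

|AB| ∈ {34}
|BC| ∈ {49}
|AC| ∈ {√(1891)}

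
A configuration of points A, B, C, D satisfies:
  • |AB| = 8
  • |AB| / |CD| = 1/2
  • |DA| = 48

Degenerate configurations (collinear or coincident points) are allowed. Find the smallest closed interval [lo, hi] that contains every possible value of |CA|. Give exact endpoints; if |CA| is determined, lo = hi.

|CA| ∈ [32, 64]  (≈ [32.0000, 64.0000])

|AB| ∈ {8}
|AD| ∈ {48}
|CD| ∈ {16}
|BD| ∈ [40, 56]
|AC| ∈ [32, 64]
|BC| ∈ [24, 72]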